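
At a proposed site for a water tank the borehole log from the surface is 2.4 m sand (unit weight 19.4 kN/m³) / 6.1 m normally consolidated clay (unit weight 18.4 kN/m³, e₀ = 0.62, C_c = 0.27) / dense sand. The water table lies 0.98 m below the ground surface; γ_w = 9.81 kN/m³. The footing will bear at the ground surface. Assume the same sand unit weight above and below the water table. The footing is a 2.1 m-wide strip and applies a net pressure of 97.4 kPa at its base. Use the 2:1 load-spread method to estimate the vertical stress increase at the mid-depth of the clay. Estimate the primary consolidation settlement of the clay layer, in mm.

Mid-depth of clay below the ground surface: z = 2.4 + 6.1/2 = 5.45 m.
Total vertical stress at mid-clay: σ_v = 19.4×2.4 + 18.4×3.05 = 102.68 kPa.
Pore pressure: u = 9.81×(5.45 − 0.98) = 43.851 kPa.
Initial effective stress: σ'_0 = σ_v − u = 102.68 − 43.851 = 58.829 kPa.
Stress increase at mid-clay by the 2:1 spreading method:
Δσ = qB/(B+z) = 97.4×2.1/(2.1+5.45) = 27.091 kPa
Final effective stress: σ'_f = σ'_0 + Δσ = 58.829 + 27.091 = 85.92 kPa.
Normally consolidated clay, so the full stress increment lies on the virgin compression line:
S_c = C_c·H/(1+e₀)·log₁₀(σ'_f/σ'_0) = 0.27×6.1/(1+0.62)×log₁₀(85.92/58.829)
    = 1.0167 × 0.1645 = 0.1672 m

S_c ≈ 167 mm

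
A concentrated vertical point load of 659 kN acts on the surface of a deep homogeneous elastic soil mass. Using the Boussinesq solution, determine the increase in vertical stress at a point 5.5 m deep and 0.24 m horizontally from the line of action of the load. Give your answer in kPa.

Boussinesq vertical stress below a point load on an elastic half-space:
Δσ_z = 3P/(2πz²) · [1 + (r/z)²]^(−5/2)
r/z = 0.24/5.5 = 0.043636; [1+(r/z)²]^(−5/2) = 0.99526.
Δσ_z = 3×659/(2π×5.5²) × 0.99526 = 10.402 × 0.99526 = 10.35 kPa

Δσ_z ≈ 10.4 kPa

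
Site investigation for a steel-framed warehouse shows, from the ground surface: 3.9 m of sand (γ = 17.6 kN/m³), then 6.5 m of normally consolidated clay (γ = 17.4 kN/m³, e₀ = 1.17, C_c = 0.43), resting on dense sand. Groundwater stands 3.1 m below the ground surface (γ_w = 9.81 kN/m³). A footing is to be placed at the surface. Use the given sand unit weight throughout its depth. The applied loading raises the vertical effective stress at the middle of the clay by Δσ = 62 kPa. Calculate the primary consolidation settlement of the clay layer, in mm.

S_c ≈ 305 mm

Mid-depth of clay below the ground surface: z = 3.9 + 6.5/2 = 7.15 m.
Total vertical stress at mid-clay: σ_v = 17.6×3.9 + 17.4×3.25 = 125.19 kPa.
Pore pressure: u = 9.81×(7.15 − 3.1) = 39.73 kPa.
Initial effective stress: σ'_0 = σ_v − u = 125.19 − 39.73 = 85.46 kPa.
Final effective stress: σ'_f = σ'_0 + Δσ = 85.46 + 62 = 147.46 kPa.
Normally consolidated clay, so the full stress increment lies on the virgin compression line:
S_c = C_c·H/(1+e₀)·log₁₀(σ'_f/σ'_0) = 0.43×6.5/(1+1.17)×log₁₀(147.46/85.46)
    = 1.288 × 0.23691 = 0.3051 m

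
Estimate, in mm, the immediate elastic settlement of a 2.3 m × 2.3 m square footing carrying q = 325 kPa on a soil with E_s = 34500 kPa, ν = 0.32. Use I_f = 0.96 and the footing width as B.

Immediate (elastic) settlement: S_e = q·B·(1−ν²)/E_s · I_f.
S_e = 325 × 2.3 × (1 − 0.32²) / 34500 × 0.96
    = 325 × 2.3 × 0.8976 / 34500 × 0.96
    = 0.01867 m = 18.67 mm

S_e ≈ 18.7 mm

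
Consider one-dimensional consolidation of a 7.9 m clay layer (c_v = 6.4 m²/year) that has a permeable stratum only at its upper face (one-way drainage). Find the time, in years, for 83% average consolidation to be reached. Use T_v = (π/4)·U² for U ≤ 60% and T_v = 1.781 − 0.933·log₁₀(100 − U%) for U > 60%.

t ≈ 6.17 years

Drainage path length: H_d = H = 7.9 m (single drainage).
U > 60%: T_v = 1.781 − 0.933·log₁₀(100 − 83) = 0.63299.
t = T_v·H_d²/c_v = 0.63299×7.9²/6.4 = 6.173 years.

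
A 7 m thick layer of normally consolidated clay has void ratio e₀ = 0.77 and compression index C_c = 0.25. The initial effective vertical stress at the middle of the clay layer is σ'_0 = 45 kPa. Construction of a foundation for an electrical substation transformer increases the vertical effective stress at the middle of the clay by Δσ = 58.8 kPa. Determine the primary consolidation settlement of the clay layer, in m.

Final effective stress: σ'_f = σ'_0 + Δσ = 45 + 58.8 = 103.8 kPa.
Normally consolidated clay, so the full stress increment lies on the virgin compression line:
S_c = C_c·H/(1+e₀)·log₁₀(σ'_f/σ'_0) = 0.25×7/(1+0.77)×log₁₀(103.8/45)
    = 0.9887 × 0.36298 = 0.3589 m

S_c ≈ 0.359 m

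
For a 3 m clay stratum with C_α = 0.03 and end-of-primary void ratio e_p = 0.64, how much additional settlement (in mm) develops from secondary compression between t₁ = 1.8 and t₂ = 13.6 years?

Secondary compression: S_s = C_α·H/(1+e_p)·log₁₀(t₂/t₁)
S_s = 0.03×3/(1+0.64)×log₁₀(13.6/1.8)
    = 0.05488 × 0.8783 = 0.0482 m

S_s ≈ 48.2 mm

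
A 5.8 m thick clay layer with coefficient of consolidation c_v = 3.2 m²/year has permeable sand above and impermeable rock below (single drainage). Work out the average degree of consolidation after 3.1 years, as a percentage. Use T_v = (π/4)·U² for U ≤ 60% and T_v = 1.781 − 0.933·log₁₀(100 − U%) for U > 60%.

U ≈ 60.8 %

Drainage path length: H_d = H = 5.8 m (single drainage).
T_v = c_v·t/H_d² = 3.2×3.1/5.8² = 0.29489.
T_v = 0.29489 corresponds to the U > 60% branch:
U = 1 − 10^((1.781 − T_v)/0.933)/100 = 0.6084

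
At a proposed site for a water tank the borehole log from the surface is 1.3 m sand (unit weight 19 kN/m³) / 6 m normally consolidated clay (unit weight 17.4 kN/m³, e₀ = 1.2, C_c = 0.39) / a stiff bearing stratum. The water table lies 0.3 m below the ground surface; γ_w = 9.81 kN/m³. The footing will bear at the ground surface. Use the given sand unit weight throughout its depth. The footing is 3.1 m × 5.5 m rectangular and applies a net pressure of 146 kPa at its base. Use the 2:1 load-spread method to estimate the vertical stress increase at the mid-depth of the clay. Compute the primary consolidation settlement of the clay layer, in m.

Mid-depth of clay below the ground surface: z = 1.3 + 6/2 = 4.3 m.
Total vertical stress at mid-clay: σ_v = 19×1.3 + 17.4×3 = 76.9 kPa.
Pore pressure: u = 9.81×(4.3 − 0.3) = 39.24 kPa.
Initial effective stress: σ'_0 = σ_v − u = 76.9 − 39.24 = 37.66 kPa.
Stress increase at mid-clay by the 2:1 spreading method:
Δσ = qBL/((B+z)(L+z)) = 146×3.1×5.5/((3.1+4.3)(5.5+4.3)) = 34.326 kPa
Final effective stress: σ'_f = σ'_0 + Δσ = 37.66 + 34.326 = 71.986 kPa.
Normally consolidated clay, so the full stress increment lies on the virgin compression line:
S_c = C_c·H/(1+e₀)·log₁₀(σ'_f/σ'_0) = 0.39×6/(1+1.2)×log₁₀(71.986/37.66)
    = 1.0636 × 0.28137 = 0.2993 m

S_c ≈ 0.299 m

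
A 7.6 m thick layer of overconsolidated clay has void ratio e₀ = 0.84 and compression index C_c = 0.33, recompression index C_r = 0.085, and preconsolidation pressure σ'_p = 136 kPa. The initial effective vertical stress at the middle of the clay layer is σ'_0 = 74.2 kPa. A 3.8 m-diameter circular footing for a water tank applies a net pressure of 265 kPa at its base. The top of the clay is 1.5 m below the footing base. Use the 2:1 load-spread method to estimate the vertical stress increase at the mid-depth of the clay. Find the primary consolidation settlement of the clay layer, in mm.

Mid-depth of clay below the footing base: z = 1.5 + 7.6/2 = 5.3 m.
Stress increase at mid-clay by the 2:1 spreading method:
Δσ ≈ qD²/(D+z)² = 265×3.8²/(3.8+5.3)² = 46.209 kPa
Final effective stress: σ'_f = 74.2 + 46.209 = 120.41 kPa.
σ'_f = 120.41 ≤ σ'_p = 136 kPa, so the clay remains overconsolidated and only the recompression index applies:
S_c = C_r·H/(1+e₀)·log₁₀(σ'_f/σ'_0) = 0.085×7.6/1.84×log₁₀(120.41/74.2)
    = 0.35108 × 0.21026 = 0.07382 m

S_c ≈ 73.8 mm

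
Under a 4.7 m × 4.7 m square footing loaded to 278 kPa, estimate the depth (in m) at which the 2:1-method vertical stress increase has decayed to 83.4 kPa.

2:1 spreading — at depth z the loaded area has grown by z in each plan dimension:
qB²/(B+z)² = Δσ_z ⇒ z = B(√(q/Δσ_z) − 1) = 4.7×(√(278/83.4) − 1) = 3.881 m

z ≈ 3.88 m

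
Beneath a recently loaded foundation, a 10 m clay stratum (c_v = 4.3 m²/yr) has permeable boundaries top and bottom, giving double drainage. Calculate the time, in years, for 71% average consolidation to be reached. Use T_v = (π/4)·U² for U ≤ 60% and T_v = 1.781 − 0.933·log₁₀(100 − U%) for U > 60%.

Drainage path length: H_d = H/2 = 5 m (double drainage).
U > 60%: T_v = 1.781 − 0.933·log₁₀(100 − 71) = 0.41658.
t = T_v·H_d²/c_v = 0.41658×5²/4.3 = 2.422 years.

t ≈ 2.42 years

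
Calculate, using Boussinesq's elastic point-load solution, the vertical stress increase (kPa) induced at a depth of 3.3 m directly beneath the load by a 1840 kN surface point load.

Δσ_z ≈ 80.7 kPa

Boussinesq vertical stress below a point load on an elastic half-space:
Δσ_z = 3P/(2πz²) · [1 + (r/z)²]^(−5/2)
r/z = 0/3.3 = 0; [1+(r/z)²]^(−5/2) = 1.
Δσ_z = 3×1840/(2π×3.3²) × 1 = 80.674 × 1 = 80.67 kPa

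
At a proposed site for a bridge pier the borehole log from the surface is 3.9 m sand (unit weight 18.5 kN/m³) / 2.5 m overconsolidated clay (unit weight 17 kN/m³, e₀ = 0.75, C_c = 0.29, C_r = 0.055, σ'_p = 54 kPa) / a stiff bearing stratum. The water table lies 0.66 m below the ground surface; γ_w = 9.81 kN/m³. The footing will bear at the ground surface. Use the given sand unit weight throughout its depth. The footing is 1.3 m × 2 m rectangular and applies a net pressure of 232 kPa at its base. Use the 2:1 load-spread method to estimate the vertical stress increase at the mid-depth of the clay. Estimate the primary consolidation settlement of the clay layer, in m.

S_c ≈ 0.0292 m

Mid-depth of clay below the ground surface: z = 3.9 + 2.5/2 = 5.15 m.
Total vertical stress at mid-clay: σ_v = 18.5×3.9 + 17×1.25 = 93.4 kPa.
Pore pressure: u = 9.81×(5.15 − 0.66) = 44.047 kPa.
Initial effective stress: σ'_0 = σ_v − u = 93.4 − 44.047 = 49.353 kPa.
Stress increase at mid-clay by the 2:1 spreading method:
Δσ = qBL/((B+z)(L+z)) = 232×1.3×2/((1.3+5.15)(2+5.15)) = 13.08 kPa
Final effective stress: σ'_f = 49.353 + 13.08 = 62.433 kPa.
σ'_f = 62.433 > σ'_p = 54 kPa, so the stress path crosses the preconsolidation pressure — recompression up to σ'_p, then virgin compression beyond:
S_c = H/(1+e₀)·[C_r·log₁₀(σ'_p/σ'_0) + C_c·log₁₀(σ'_f/σ'_p)]
    = 2.5/1.75 × [0.055×log₁₀(54/49.353) + 0.29×log₁₀(62.433/54)]
    = 1.4286 × [0.0021494 + 0.018276] = 0.02918 m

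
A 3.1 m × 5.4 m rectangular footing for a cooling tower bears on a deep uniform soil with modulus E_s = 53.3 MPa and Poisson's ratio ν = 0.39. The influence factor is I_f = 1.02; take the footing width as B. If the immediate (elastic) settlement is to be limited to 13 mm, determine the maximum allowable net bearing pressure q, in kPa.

q ≈ 258 kPa

E_s = 53.3 MPa = 53300 kPa.
S_e = q·B·(1−ν²)/E_s · I_f  ⇒  q = S_e·E_s / (B·(1−ν²)·I_f).
q = 0.013 × 53300 / (3.1 × 0.8479 × 1.02) = 258.4 kPa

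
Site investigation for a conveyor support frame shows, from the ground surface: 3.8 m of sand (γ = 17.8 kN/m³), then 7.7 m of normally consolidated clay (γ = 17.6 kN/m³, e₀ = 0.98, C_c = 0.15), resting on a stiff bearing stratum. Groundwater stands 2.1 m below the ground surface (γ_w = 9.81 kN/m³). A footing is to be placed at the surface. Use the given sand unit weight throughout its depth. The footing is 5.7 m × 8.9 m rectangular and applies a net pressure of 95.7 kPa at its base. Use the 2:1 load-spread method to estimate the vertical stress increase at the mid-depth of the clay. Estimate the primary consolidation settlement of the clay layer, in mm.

Mid-depth of clay below the ground surface: z = 3.8 + 7.7/2 = 7.65 m.
Total vertical stress at mid-clay: σ_v = 17.8×3.8 + 17.6×3.85 = 135.4 kPa.
Pore pressure: u = 9.81×(7.65 − 2.1) = 54.446 kPa.
Initial effective stress: σ'_0 = σ_v − u = 135.4 − 54.446 = 80.954 kPa.
Stress increase at mid-clay by the 2:1 spreading method:
Δσ = qBL/((B+z)(L+z)) = 95.7×5.7×8.9/((5.7+7.65)(8.9+7.65)) = 21.973 kPa
Final effective stress: σ'_f = σ'_0 + Δσ = 80.954 + 21.973 = 102.93 kPa.
Normally consolidated clay, so the full stress increment lies on the virgin compression line:
S_c = C_c·H/(1+e₀)·log₁₀(σ'_f/σ'_0) = 0.15×7.7/(1+0.98)×log₁₀(102.93/80.954)
    = 0.58333 × 0.1043 = 0.06084 m

S_c ≈ 60.8 mm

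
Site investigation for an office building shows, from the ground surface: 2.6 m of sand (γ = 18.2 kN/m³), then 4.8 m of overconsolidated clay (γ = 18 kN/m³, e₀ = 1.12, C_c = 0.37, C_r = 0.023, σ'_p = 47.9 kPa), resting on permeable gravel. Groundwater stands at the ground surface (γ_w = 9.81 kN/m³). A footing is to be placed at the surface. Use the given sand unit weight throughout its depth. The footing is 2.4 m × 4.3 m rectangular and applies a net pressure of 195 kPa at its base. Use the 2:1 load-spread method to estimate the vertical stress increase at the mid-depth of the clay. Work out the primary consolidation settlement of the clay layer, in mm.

Mid-depth of clay below the ground surface: z = 2.6 + 4.8/2 = 5 m.
Total vertical stress at mid-clay: σ_v = 18.2×2.6 + 18×2.4 = 90.52 kPa.
Pore pressure: u = 9.81×(5 − 0) = 49.05 kPa.
Initial effective stress: σ'_0 = σ_v − u = 90.52 − 49.05 = 41.47 kPa.
Stress increase at mid-clay by the 2:1 spreading method:
Δσ = qBL/((B+z)(L+z)) = 195×2.4×4.3/((2.4+5)(4.3+5)) = 29.241 kPa
Final effective stress: σ'_f = 41.47 + 29.241 = 70.711 kPa.
σ'_f = 70.711 > σ'_p = 47.9 kPa, so the stress path crosses the preconsolidation pressure — recompression up to σ'_p, then virgin compression beyond:
S_c = H/(1+e₀)·[C_r·log₁₀(σ'_p/σ'_0) + C_c·log₁₀(σ'_f/σ'_p)]
    = 4.8/2.12 × [0.023×log₁₀(47.9/41.47) + 0.37×log₁₀(70.711/47.9)]
    = 2.2642 × [0.0014398 + 0.062586] = 0.145 m

S_c ≈ 145 mm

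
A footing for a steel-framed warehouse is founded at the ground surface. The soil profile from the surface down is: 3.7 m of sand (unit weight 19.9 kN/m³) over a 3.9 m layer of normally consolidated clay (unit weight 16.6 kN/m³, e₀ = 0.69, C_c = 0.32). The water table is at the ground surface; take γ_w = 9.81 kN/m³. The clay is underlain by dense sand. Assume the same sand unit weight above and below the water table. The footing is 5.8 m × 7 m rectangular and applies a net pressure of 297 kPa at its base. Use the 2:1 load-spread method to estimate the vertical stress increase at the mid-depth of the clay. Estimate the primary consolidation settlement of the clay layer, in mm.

Mid-depth of clay below the ground surface: z = 3.7 + 3.9/2 = 5.65 m.
Total vertical stress at mid-clay: σ_v = 19.9×3.7 + 16.6×1.95 = 106 kPa.
Pore pressure: u = 9.81×(5.65 − 0) = 55.427 kPa.
Initial effective stress: σ'_0 = σ_v − u = 106 − 55.427 = 50.573 kPa.
Stress increase at mid-clay by the 2:1 spreading method:
Δσ = qBL/((B+z)(L+z)) = 297×5.8×7/((5.8+5.65)(7+5.65)) = 83.25 kPa
Final effective stress: σ'_f = σ'_0 + Δσ = 50.573 + 83.25 = 133.82 kPa.
Normally consolidated clay, so the full stress increment lies on the virgin compression line:
S_c = C_c·H/(1+e₀)·log₁₀(σ'_f/σ'_0) = 0.32×3.9/(1+0.69)×log₁₀(133.82/50.573)
    = 0.73846 × 0.4226 = 0.3121 m

S_c ≈ 312 mm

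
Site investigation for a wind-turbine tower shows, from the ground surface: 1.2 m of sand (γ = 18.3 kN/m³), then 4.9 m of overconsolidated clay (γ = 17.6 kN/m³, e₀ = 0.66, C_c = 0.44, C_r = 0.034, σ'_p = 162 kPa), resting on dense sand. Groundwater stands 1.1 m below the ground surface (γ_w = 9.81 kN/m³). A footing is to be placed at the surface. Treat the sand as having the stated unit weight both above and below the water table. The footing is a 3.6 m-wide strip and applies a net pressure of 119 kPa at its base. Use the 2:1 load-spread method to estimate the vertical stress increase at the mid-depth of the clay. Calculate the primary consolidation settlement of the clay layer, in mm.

S_c ≈ 39.5 mm

Mid-depth of clay below the ground surface: z = 1.2 + 4.9/2 = 3.65 m.
Total vertical stress at mid-clay: σ_v = 18.3×1.2 + 17.6×2.45 = 65.08 kPa.
Pore pressure: u = 9.81×(3.65 − 1.1) = 25.015 kPa.
Initial effective stress: σ'_0 = σ_v − u = 65.08 − 25.015 = 40.065 kPa.
Stress increase at mid-clay by the 2:1 spreading method:
Δσ = qB/(B+z) = 119×3.6/(3.6+3.65) = 59.09 kPa
Final effective stress: σ'_f = 40.065 + 59.09 = 99.155 kPa.
σ'_f = 99.155 ≤ σ'_p = 162 kPa, so the clay remains overconsolidated and only the recompression index applies:
S_c = C_r·H/(1+e₀)·log₁₀(σ'_f/σ'_0) = 0.034×4.9/1.66×log₁₀(99.155/40.065)
    = 0.10036 × 0.39355 = 0.0395 m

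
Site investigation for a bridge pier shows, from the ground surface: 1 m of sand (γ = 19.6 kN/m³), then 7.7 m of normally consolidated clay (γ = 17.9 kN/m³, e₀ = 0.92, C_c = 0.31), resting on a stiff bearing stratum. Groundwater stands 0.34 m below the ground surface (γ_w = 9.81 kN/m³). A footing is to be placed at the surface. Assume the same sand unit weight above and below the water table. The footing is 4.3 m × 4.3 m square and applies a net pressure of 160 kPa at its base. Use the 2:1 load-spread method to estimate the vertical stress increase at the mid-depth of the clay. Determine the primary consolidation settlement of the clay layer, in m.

Mid-depth of clay below the ground surface: z = 1 + 7.7/2 = 4.85 m.
Total vertical stress at mid-clay: σ_v = 19.6×1 + 17.9×3.85 = 88.515 kPa.
Pore pressure: u = 9.81×(4.85 − 0.34) = 44.243 kPa.
Initial effective stress: σ'_0 = σ_v − u = 88.515 − 44.243 = 44.272 kPa.
Stress increase at mid-clay by the 2:1 spreading method:
Δσ = qBL/((B+z)(L+z)) = 160×4.3×4.3/((4.3+4.85)(4.3+4.85)) = 35.336 kPa
Final effective stress: σ'_f = σ'_0 + Δσ = 44.272 + 35.336 = 79.608 kPa.
Normally consolidated clay, so the full stress increment lies on the virgin compression line:
S_c = C_c·H/(1+e₀)·log₁₀(σ'_f/σ'_0) = 0.31×7.7/(1+0.92)×log₁₀(79.608/44.272)
    = 1.2432 × 0.25483 = 0.3168 m

S_c ≈ 0.317 m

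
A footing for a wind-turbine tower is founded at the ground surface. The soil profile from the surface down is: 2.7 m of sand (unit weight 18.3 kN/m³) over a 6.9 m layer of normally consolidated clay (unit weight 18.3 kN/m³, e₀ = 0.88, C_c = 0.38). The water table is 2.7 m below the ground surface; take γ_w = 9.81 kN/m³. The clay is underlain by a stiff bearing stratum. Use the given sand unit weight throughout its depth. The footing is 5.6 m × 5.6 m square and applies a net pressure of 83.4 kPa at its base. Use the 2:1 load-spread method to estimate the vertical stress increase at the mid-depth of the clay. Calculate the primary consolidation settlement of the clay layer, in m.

Mid-depth of clay below the ground surface: z = 2.7 + 6.9/2 = 6.15 m.
Total vertical stress at mid-clay: σ_v = 18.3×2.7 + 18.3×3.45 = 112.55 kPa.
Pore pressure: u = 9.81×(6.15 − 2.7) = 33.845 kPa.
Initial effective stress: σ'_0 = σ_v − u = 112.55 − 33.845 = 78.705 kPa.
Stress increase at mid-clay by the 2:1 spreading method:
Δσ = qBL/((B+z)(L+z)) = 83.4×5.6×5.6/((5.6+6.15)(5.6+6.15)) = 18.944 kPa
Final effective stress: σ'_f = σ'_0 + Δσ = 78.705 + 18.944 = 97.649 kPa.
Normally consolidated clay, so the full stress increment lies on the virgin compression line:
S_c = C_c·H/(1+e₀)·log₁₀(σ'_f/σ'_0) = 0.38×6.9/(1+0.88)×log₁₀(97.649/78.705)
    = 1.3947 × 0.093665 = 0.1306 m

S_c ≈ 0.131 m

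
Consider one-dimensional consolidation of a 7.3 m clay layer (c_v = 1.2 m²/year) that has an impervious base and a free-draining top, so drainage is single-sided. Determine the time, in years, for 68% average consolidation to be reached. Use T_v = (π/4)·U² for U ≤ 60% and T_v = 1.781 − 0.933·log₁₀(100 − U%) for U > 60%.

Drainage path length: H_d = H = 7.3 m (single drainage).
U > 60%: T_v = 1.781 − 0.933·log₁₀(100 − 68) = 0.3767.
t = T_v·H_d²/c_v = 0.3767×7.3²/1.2 = 16.73 years.

t ≈ 16.7 years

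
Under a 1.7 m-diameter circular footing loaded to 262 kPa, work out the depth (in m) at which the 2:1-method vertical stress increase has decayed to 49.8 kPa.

2:1 spreading — at depth z the loaded area has grown by z in each plan dimension:
qD²/(D+z)² = Δσ_z ⇒ z = D(√(q/Δσ_z) − 1) = 1.7×(√(262/49.8) − 1) = 2.199 m

z ≈ 2.2 m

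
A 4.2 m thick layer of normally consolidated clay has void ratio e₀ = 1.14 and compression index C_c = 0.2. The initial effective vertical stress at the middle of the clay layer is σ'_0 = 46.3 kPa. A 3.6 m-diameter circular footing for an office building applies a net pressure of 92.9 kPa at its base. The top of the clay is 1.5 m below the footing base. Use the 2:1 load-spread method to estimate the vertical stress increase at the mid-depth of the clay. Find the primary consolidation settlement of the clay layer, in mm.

Mid-depth of clay below the footing base: z = 1.5 + 4.2/2 = 3.6 m.
Stress increase at mid-clay by the 2:1 spreading method:
Δσ ≈ qD²/(D+z)² = 92.9×3.6²/(3.6+3.6)² = 23.225 kPa
Final effective stress: σ'_f = σ'_0 + Δσ = 46.3 + 23.225 = 69.525 kPa.
Normally consolidated clay, so the full stress increment lies on the virgin compression line:
S_c = C_c·H/(1+e₀)·log₁₀(σ'_f/σ'_0) = 0.2×4.2/(1+1.14)×log₁₀(69.525/46.3)
    = 0.39252 × 0.17656 = 0.0693 m

S_c ≈ 69.3 mm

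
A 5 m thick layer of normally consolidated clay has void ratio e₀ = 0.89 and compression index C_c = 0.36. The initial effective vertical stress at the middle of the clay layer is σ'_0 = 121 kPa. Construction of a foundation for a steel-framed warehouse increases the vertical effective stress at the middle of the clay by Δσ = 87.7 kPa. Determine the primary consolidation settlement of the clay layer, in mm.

S_c ≈ 225 mm

Final effective stress: σ'_f = σ'_0 + Δσ = 121 + 87.7 = 208.7 kPa.
Normally consolidated clay, so the full stress increment lies on the virgin compression line:
S_c = C_c·H/(1+e₀)·log₁₀(σ'_f/σ'_0) = 0.36×5/(1+0.89)×log₁₀(208.7/121)
    = 0.95238 × 0.23674 = 0.2255 m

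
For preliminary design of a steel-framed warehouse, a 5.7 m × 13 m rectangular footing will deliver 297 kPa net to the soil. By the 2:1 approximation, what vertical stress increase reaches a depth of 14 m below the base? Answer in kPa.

By the 2:1 method the load spreads at 1 horizontal : 2 vertical, so at depth z the loaded area has grown by z in each plan dimension:
Δσ = qBL/((B+z)(L+z)) = 297×5.7×13/((5.7+14)(13+14)) = 41.376 kPa

Δσ_z ≈ 41.4 kPa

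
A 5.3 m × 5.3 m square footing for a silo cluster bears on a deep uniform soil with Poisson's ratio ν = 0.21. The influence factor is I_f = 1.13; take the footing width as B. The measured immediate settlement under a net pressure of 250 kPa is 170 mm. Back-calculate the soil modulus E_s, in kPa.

E_s ≈ 8420 kPa

S_e = q·B·(1−ν²)/E_s · I_f  ⇒  E_s = q·B·(1−ν²)·I_f / S_e.
E_s = 250 × 5.3 × 0.9559 × 1.13 / 0.17 = 8419 kPa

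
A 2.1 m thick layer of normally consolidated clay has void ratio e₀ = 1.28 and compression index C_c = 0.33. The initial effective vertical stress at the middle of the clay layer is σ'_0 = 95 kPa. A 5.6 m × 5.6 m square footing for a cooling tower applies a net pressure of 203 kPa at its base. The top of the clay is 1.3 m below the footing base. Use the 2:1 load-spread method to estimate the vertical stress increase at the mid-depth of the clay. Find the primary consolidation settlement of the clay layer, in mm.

S_c ≈ 95.4 mm

Mid-depth of clay below the footing base: z = 1.3 + 2.1/2 = 2.35 m.
Stress increase at mid-clay by the 2:1 spreading method:
Δσ = qBL/((B+z)(L+z)) = 203×5.6×5.6/((5.6+2.35)(5.6+2.35)) = 100.73 kPa
Final effective stress: σ'_f = σ'_0 + Δσ = 95 + 100.73 = 195.73 kPa.
Normally consolidated clay, so the full stress increment lies on the virgin compression line:
S_c = C_c·H/(1+e₀)·log₁₀(σ'_f/σ'_0) = 0.33×2.1/(1+1.28)×log₁₀(195.73/95)
    = 0.30395 × 0.31393 = 0.09542 m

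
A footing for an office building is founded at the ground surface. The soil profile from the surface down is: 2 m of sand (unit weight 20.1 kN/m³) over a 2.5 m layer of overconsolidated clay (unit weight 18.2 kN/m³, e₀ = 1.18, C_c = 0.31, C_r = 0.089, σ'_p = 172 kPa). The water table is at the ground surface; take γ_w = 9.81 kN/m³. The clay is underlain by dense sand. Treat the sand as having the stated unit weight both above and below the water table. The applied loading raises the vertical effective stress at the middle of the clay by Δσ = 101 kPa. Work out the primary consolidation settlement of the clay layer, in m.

S_c ≈ 0.0641 m

Mid-depth of clay below the ground surface: z = 2 + 2.5/2 = 3.25 m.
Total vertical stress at mid-clay: σ_v = 20.1×2 + 18.2×1.25 = 62.95 kPa.
Pore pressure: u = 9.81×(3.25 − 0) = 31.883 kPa.
Initial effective stress: σ'_0 = σ_v − u = 62.95 − 31.883 = 31.067 kPa.
Final effective stress: σ'_f = 31.067 + 101 = 132.07 kPa.
σ'_f = 132.07 ≤ σ'_p = 172 kPa, so the clay remains overconsolidated and only the recompression index applies:
S_c = C_r·H/(1+e₀)·log₁₀(σ'_f/σ'_0) = 0.089×2.5/2.18×log₁₀(132.07/31.067)
    = 0.10207 × 0.6285 = 0.06415 m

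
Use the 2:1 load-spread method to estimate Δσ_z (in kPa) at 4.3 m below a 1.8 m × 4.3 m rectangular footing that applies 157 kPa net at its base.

By the 2:1 method the load spreads at 1 horizontal : 2 vertical, so at depth z the loaded area has grown by z in each plan dimension:
Δσ = qBL/((B+z)(L+z)) = 157×1.8×4.3/((1.8+4.3)(4.3+4.3)) = 23.164 kPa

Δσ_z ≈ 23.2 kPa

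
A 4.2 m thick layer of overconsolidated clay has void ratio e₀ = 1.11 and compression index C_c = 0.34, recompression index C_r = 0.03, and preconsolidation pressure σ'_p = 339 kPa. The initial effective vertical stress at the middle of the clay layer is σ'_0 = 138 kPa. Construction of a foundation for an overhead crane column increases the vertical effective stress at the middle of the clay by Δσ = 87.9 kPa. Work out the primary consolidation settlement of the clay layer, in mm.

Final effective stress: σ'_f = 138 + 87.9 = 225.9 kPa.
σ'_f = 225.9 ≤ σ'_p = 339 kPa, so the clay remains overconsolidated and only the recompression index applies:
S_c = C_r·H/(1+e₀)·log₁₀(σ'_f/σ'_0) = 0.03×4.2/2.11×log₁₀(225.9/138)
    = 0.059715 × 0.21404 = 0.01278 m

S_c ≈ 12.8 mm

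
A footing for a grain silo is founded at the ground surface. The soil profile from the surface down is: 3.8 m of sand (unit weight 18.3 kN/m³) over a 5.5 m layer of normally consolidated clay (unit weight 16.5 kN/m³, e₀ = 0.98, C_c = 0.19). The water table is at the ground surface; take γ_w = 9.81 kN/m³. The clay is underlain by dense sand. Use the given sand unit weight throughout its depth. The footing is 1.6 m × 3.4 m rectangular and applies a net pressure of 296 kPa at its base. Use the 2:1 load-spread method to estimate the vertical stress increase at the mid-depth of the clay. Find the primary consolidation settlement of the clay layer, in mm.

S_c ≈ 75.8 mm

Mid-depth of clay below the ground surface: z = 3.8 + 5.5/2 = 6.55 m.
Total vertical stress at mid-clay: σ_v = 18.3×3.8 + 16.5×2.75 = 114.92 kPa.
Pore pressure: u = 9.81×(6.55 − 0) = 64.255 kPa.
Initial effective stress: σ'_0 = σ_v − u = 114.92 − 64.255 = 50.665 kPa.
Stress increase at mid-clay by the 2:1 spreading method:
Δσ = qBL/((B+z)(L+z)) = 296×1.6×3.4/((1.6+6.55)(3.4+6.55)) = 19.857 kPa
Final effective stress: σ'_f = σ'_0 + Δσ = 50.665 + 19.857 = 70.522 kPa.
Normally consolidated clay, so the full stress increment lies on the virgin compression line:
S_c = C_c·H/(1+e₀)·log₁₀(σ'_f/σ'_0) = 0.19×5.5/(1+0.98)×log₁₀(70.522/50.665)
    = 0.52778 × 0.14362 = 0.0758 m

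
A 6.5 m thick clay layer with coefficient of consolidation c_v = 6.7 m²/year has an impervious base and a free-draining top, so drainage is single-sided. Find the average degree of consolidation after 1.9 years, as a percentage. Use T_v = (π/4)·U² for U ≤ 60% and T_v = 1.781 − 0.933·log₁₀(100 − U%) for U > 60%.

U ≈ 61.5 %

Drainage path length: H_d = H = 6.5 m (single drainage).
T_v = c_v·t/H_d² = 6.7×1.9/6.5² = 0.3013.
T_v = 0.3013 corresponds to the U > 60% branch:
U = 1 − 10^((1.781 − T_v)/0.933)/100 = 0.6146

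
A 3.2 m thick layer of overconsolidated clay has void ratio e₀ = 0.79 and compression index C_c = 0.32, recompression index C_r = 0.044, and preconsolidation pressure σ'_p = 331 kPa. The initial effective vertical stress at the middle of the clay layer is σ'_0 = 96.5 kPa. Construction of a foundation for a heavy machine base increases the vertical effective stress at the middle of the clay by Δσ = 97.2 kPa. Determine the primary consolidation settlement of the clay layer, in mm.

S_c ≈ 23.8 mm

Final effective stress: σ'_f = 96.5 + 97.2 = 193.7 kPa.
σ'_f = 193.7 ≤ σ'_p = 331 kPa, so the clay remains overconsolidated and only the recompression index applies:
S_c = C_r·H/(1+e₀)·log₁₀(σ'_f/σ'_0) = 0.044×3.2/1.79×log₁₀(193.7/96.5)
    = 0.078659 × 0.3026 = 0.0238 m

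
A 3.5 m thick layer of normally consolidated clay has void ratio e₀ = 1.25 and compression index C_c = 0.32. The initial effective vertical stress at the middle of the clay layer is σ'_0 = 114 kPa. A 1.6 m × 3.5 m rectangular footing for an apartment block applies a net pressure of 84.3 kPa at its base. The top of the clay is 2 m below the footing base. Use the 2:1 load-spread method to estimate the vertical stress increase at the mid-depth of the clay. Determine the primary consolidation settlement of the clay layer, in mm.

S_c ≈ 21.9 mm

Mid-depth of clay below the footing base: z = 2 + 3.5/2 = 3.75 m.
Stress increase at mid-clay by the 2:1 spreading method:
Δσ = qBL/((B+z)(L+z)) = 84.3×1.6×3.5/((1.6+3.75)(3.5+3.75)) = 12.171 kPa
Final effective stress: σ'_f = σ'_0 + Δσ = 114 + 12.171 = 126.17 kPa.
Normally consolidated clay, so the full stress increment lies on the virgin compression line:
S_c = C_c·H/(1+e₀)·log₁₀(σ'_f/σ'_0) = 0.32×3.5/(1+1.25)×log₁₀(126.17/114)
    = 0.49778 × 0.044051 = 0.02193 m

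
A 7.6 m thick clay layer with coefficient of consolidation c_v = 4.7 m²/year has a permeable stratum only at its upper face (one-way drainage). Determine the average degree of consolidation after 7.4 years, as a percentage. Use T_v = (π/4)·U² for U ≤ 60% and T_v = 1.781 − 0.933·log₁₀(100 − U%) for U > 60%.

U ≈ 81.7 %

Drainage path length: H_d = H = 7.6 m (single drainage).
T_v = c_v·t/H_d² = 4.7×7.4/7.6² = 0.60215.
T_v = 0.60215 corresponds to the U > 60% branch:
U = 1 − 10^((1.781 − T_v)/0.933)/100 = 0.8166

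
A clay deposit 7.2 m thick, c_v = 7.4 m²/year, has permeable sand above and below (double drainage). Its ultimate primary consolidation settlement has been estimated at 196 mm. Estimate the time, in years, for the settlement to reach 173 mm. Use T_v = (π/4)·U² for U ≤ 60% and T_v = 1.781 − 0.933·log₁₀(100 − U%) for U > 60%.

t ≈ 1.37 years

Drainage path length: H_d = H/2 = 3.6 m (double drainage).
U = S(t)/S_ult = 173/196 = 0.8827.
U > 60%: T_v = 1.781 − 0.933·log₁₀(100 − 88.265) = 0.78318.
t = T_v·H_d²/c_v = 0.78318×3.6²/7.4 = 1.372 years.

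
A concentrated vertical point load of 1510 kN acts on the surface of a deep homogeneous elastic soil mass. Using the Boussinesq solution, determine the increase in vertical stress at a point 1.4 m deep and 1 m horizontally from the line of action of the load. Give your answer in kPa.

Boussinesq vertical stress below a point load on an elastic half-space:
Δσ_z = 3P/(2πz²) · [1 + (r/z)²]^(−5/2)
r/z = 1/1.4 = 0.71429; [1+(r/z)²]^(−5/2) = 0.35679.
Δσ_z = 3×1510/(2π×1.4²) × 0.35679 = 367.84 × 0.35679 = 131.2 kPa

Δσ_z ≈ 131 kPa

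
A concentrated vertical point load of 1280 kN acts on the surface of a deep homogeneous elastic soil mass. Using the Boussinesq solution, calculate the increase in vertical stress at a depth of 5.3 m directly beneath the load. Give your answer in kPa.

Δσ_z ≈ 21.8 kPa

Boussinesq vertical stress below a point load on an elastic half-space:
Δσ_z = 3P/(2πz²) · [1 + (r/z)²]^(−5/2)
r/z = 0/5.3 = 0; [1+(r/z)²]^(−5/2) = 1.
Δσ_z = 3×1280/(2π×5.3²) × 1 = 21.757 × 1 = 21.76 kPa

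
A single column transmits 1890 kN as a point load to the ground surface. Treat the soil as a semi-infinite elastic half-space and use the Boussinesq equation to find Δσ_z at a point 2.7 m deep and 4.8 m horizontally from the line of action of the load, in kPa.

Δσ_z ≈ 3.51 kPa

Boussinesq vertical stress below a point load on an elastic half-space:
Δσ_z = 3P/(2πz²) · [1 + (r/z)²]^(−5/2)
r/z = 4.8/2.7 = 1.7778; [1+(r/z)²]^(−5/2) = 0.028323.
Δσ_z = 3×1890/(2π×2.7²) × 0.028323 = 123.79 × 0.028323 = 3.506 kPa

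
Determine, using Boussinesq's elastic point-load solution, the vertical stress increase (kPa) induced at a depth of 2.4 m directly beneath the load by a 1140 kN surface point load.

Δσ_z ≈ 94.5 kPa

Boussinesq vertical stress below a point load on an elastic half-space:
Δσ_z = 3P/(2πz²) · [1 + (r/z)²]^(−5/2)
r/z = 0/2.4 = 0; [1+(r/z)²]^(−5/2) = 1.
Δσ_z = 3×1140/(2π×2.4²) × 1 = 94.498 × 1 = 94.5 kPa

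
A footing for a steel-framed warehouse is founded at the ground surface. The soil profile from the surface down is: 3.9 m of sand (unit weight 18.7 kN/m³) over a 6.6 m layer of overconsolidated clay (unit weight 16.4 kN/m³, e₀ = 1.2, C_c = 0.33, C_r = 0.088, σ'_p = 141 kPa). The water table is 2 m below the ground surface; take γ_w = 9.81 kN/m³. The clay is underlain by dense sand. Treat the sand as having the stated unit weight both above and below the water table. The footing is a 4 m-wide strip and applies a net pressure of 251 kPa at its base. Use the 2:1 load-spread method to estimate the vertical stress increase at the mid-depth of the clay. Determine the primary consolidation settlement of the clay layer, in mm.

S_c ≈ 140 mm

Mid-depth of clay below the ground surface: z = 3.9 + 6.6/2 = 7.2 m.
Total vertical stress at mid-clay: σ_v = 18.7×3.9 + 16.4×3.3 = 127.05 kPa.
Pore pressure: u = 9.81×(7.2 − 2) = 51.012 kPa.
Initial effective stress: σ'_0 = σ_v − u = 127.05 − 51.012 = 76.038 kPa.
Stress increase at mid-clay by the 2:1 spreading method:
Δσ = qB/(B+z) = 251×4/(4+7.2) = 89.643 kPa
Final effective stress: σ'_f = 76.038 + 89.643 = 165.68 kPa.
σ'_f = 165.68 > σ'_p = 141 kPa, so the stress path crosses the preconsolidation pressure — recompression up to σ'_p, then virgin compression beyond:
S_c = H/(1+e₀)·[C_r·log₁₀(σ'_p/σ'_0) + C_c·log₁₀(σ'_f/σ'_p)]
    = 6.6/2.2 × [0.088×log₁₀(141/76.038) + 0.33×log₁₀(165.68/141)]
    = 3 × [0.023601 + 0.023117] = 0.1402 m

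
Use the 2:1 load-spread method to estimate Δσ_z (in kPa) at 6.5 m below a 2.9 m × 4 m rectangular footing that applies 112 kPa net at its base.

By the 2:1 method the load spreads at 1 horizontal : 2 vertical, so at depth z the loaded area has grown by z in each plan dimension:
Δσ = qBL/((B+z)(L+z)) = 112×2.9×4/((2.9+6.5)(4+6.5)) = 13.163 kPa

Δσ_z ≈ 13.2 kPa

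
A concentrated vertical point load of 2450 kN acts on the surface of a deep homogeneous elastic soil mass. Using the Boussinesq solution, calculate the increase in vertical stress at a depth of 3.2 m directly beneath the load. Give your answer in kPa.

Boussinesq vertical stress below a point load on an elastic half-space:
Δσ_z = 3P/(2πz²) · [1 + (r/z)²]^(−5/2)
r/z = 0/3.2 = 0; [1+(r/z)²]^(−5/2) = 1.
Δσ_z = 3×2450/(2π×3.2²) × 1 = 114.24 × 1 = 114.2 kPa

Δσ_z ≈ 114 kPa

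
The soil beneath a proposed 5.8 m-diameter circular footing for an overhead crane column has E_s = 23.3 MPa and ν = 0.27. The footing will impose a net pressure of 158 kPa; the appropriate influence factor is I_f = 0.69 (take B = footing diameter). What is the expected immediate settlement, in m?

S_e ≈ 0.0252 m

Immediate (elastic) settlement: S_e = q·B·(1−ν²)/E_s · I_f.
E_s = 23.3 MPa = 23300 kPa.
S_e = 158 × 5.8 × (1 − 0.27²) / 23300 × 0.69
    = 158 × 5.8 × 0.9271 / 23300 × 0.69
    = 0.02516 m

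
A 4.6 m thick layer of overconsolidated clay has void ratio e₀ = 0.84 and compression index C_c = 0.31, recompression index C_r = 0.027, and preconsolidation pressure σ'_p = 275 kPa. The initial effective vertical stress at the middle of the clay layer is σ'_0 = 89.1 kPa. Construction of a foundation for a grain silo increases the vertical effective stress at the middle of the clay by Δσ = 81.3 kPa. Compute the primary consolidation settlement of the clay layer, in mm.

Final effective stress: σ'_f = 89.1 + 81.3 = 170.4 kPa.
σ'_f = 170.4 ≤ σ'_p = 275 kPa, so the clay remains overconsolidated and only the recompression index applies:
S_c = C_r·H/(1+e₀)·log₁₀(σ'_f/σ'_0) = 0.027×4.6/1.84×log₁₀(170.4/89.1)
    = 0.0675 × 0.28159 = 0.01901 m

S_c ≈ 19 mm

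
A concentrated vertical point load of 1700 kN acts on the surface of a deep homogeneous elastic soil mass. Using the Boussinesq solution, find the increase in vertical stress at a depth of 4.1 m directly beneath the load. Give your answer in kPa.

Δσ_z ≈ 48.3 kPa

Boussinesq vertical stress below a point load on an elastic half-space:
Δσ_z = 3P/(2πz²) · [1 + (r/z)²]^(−5/2)
r/z = 0/4.1 = 0; [1+(r/z)²]^(−5/2) = 1.
Δσ_z = 3×1700/(2π×4.1²) × 1 = 48.286 × 1 = 48.29 kPa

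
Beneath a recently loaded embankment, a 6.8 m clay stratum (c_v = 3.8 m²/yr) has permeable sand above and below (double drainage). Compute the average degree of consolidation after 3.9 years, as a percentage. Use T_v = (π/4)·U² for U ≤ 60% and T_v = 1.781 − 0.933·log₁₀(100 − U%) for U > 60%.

U ≈ 96.6 %

Drainage path length: H_d = H/2 = 3.4 m (double drainage).
T_v = c_v·t/H_d² = 3.8×3.9/3.4² = 1.282.
T_v = 1.282 corresponds to the U > 60% branch:
U = 1 − 10^((1.781 − T_v)/0.933)/100 = 0.9657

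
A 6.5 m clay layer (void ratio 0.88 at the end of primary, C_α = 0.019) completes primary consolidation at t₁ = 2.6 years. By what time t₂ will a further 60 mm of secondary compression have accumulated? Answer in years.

t₂ ≈ 21.3 years

S_s = C_α·H/(1+e_p)·log₁₀(t₂/t₁) ⇒ log₁₀(t₂/t₁) = S_s·(1+e_p)/(C_α·H).
log₁₀(t₂/t₁) = 0.06 × (1+0.88) / (0.019×6.5) = 0.9134
t₂ = t₁ × 10^0.9134 = 2.6 × 8.191 = 21.3 years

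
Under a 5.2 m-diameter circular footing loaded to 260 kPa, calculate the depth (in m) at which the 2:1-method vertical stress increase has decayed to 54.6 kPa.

2:1 spreading — at depth z the loaded area has grown by z in each plan dimension:
qD²/(D+z)² = Δσ_z ⇒ z = D(√(q/Δσ_z) − 1) = 5.2×(√(260/54.6) − 1) = 6.147 m

z ≈ 6.15 m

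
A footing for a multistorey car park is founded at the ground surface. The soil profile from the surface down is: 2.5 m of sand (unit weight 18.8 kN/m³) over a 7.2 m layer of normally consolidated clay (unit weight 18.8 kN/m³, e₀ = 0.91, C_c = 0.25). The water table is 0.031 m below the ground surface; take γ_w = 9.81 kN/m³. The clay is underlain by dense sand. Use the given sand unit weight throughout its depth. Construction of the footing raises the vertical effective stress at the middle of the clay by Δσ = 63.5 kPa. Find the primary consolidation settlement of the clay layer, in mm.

S_c ≈ 314 mm

Mid-depth of clay below the ground surface: z = 2.5 + 7.2/2 = 6.1 m.
Total vertical stress at mid-clay: σ_v = 18.8×2.5 + 18.8×3.6 = 114.68 kPa.
Pore pressure: u = 9.81×(6.1 − 0.031) = 59.537 kPa.
Initial effective stress: σ'_0 = σ_v − u = 114.68 − 59.537 = 55.143 kPa.
Final effective stress: σ'_f = σ'_0 + Δσ = 55.143 + 63.5 = 118.64 kPa.
Normally consolidated clay, so the full stress increment lies on the virgin compression line:
S_c = C_c·H/(1+e₀)·log₁₀(σ'_f/σ'_0) = 0.25×7.2/(1+0.91)×log₁₀(118.64/55.143)
    = 0.94241 × 0.33274 = 0.3136 m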